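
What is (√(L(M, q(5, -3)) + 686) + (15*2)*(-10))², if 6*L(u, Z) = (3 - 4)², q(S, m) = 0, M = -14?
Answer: (1800 - √24702)²/36 ≈ 74969.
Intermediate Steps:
L(u, Z) = ⅙ (L(u, Z) = (3 - 4)²/6 = (⅙)*(-1)² = (⅙)*1 = ⅙)
(√(L(M, q(5, -3)) + 686) + (15*2)*(-10))² = (√(⅙ + 686) + (15*2)*(-10))² = (√(4117/6) + 30*(-10))² = (√24702/6 - 300)² = (-300 + √24702/6)²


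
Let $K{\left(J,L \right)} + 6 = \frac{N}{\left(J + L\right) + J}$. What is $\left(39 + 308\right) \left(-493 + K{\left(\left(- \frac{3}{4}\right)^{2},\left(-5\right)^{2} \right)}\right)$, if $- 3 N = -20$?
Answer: $- \frac{108511411}{627} \approx -1.7306 \cdot 10^{5}$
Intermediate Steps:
$N = \frac{20}{3}$ ($N = \left(- \frac{1}{3}\right) \left(-20\right) = \frac{20}{3} \approx 6.6667$)
$K{\left(J,L \right)} = -6 + \frac{20}{3 \left(L + 2 J\right)}$ ($K{\left(J,L \right)} = -6 + \frac{20}{3 \left(\left(J + L\right) + J\right)} = -6 + \frac{20}{3 \left(L + 2 J\right)}$)
$\left(39 + 308\right) \left(-493 + K{\left(\left(- \frac{3}{4}\right)^{2},\left(-5\right)^{2} \right)}\right) = \left(39 + 308\right) \left(-493 + \frac{2 \left(10 - 18 \left(- \frac{3}{4}\right)^{2} - 9 \left(-5\right)^{2}\right)}{3 \left(\left(-5\right)^{2} + 2 \left(- \frac{3}{4}\right)^{2}\right)}\right) = 347 \left(-493 + \frac{2 \left(10 - 18 \left(\left(-3\right) \frac{1}{4}\right)^{2} - 225\right)}{3 \left(25 + 2 \left(\left(-3\right) \frac{1}{4}\right)^{2}\right)}\right) = 347 \left(-493 + \frac{2 \left(10 - 18 \left(- \frac{3}{4}\right)^{2} - 225\right)}{3 \left(25 + 2 \left(- \frac{3}{4}\right)^{2}\right)}\right) = 347 \left(-493 + \frac{2 \left(10 - \frac{81}{8} - 225\right)}{3 \left(25 + 2 \cdot \frac{9}{16}\right)}\right) = 347 \left(-493 + \frac{2 \left(10 - \frac{81}{8} - 225\right)}{3 \left(25 + \frac{9}{8}\right)}\right) = 347 \left(-493 + \frac{2}{3} \frac{1}{\frac{209}{8}} \left(- \frac{1801}{8}\right)\right) = 347 \left(-493 + \frac{2}{3} \cdot \frac{8}{209} \left(- \frac{1801}{8}\right)\right) = 347 \left(-493 - \frac{3602}{627}\right) = 347 \left(- \frac{312713}{627}\right) = - \frac{108511411}{627}$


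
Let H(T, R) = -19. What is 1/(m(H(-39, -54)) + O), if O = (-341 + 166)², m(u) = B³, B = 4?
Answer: 1/30689 ≈ 3.2585e-5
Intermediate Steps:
m(u) = 64 (m(u) = 4³ = 64)
O = 30625 (O = (-175)² = 30625)
1/(m(H(-39, -54)) + O) = 1/(64 + 30625) = 1/30689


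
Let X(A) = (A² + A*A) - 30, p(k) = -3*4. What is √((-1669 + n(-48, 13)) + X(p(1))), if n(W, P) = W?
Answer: I*√1459 ≈ 38.197*I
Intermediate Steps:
p(k) = -12
X(A) = -30 + 2*A² (X(A) = (A² + A²) - 30 = 2*A² - 30 = -30 + 2*A²)
√((-1669 + n(-48, 13)) + X(p(1))) = √((-1669 - 48) + (-30 + 2*(-12)²)) = √(-1717 + (-30 + 2*144)) = √(-1717 + (-30 + 288)) = √(-1717 + 258) = √(-1459) = I*√1459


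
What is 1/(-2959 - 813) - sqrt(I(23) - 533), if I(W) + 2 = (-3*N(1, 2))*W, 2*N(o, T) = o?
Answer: -1/3772 - I*sqrt(2278)/2 ≈ -0.00026511 - 23.864*I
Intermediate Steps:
N(o, T) = o/2
I(W) = -2 - 3*W/2 (I(W) = -2 + (-3/2)*W = -2 + (-3*1/2)*W = -2 - 3*W/2)
1/(-2959 - 813) - sqrt(I(23) - 533) = 1/(-2959 - 813) - sqrt((-2 - 3/2*23) - 533) = 1/(-3772) - sqrt((-2 - 69/2) - 533) = -1/3772 - sqrt(-73/2 - 533) = -1/3772 - sqrt(-1139/2) = -1/3772 - I*sqrt(2278)/2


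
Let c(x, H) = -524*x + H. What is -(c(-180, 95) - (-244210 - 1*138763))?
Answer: -477388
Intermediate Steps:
c(x, H) = H - 524*x
-(c(-180, 95) - (-244210 - 1*138763)) = -((95 - 524*(-180)) - (-244210 - 1*138763)) = -((95 + 94320) - (-244210 - 138763)) = -(94415 - 1*(-382973)) = -(94415 + 382973) = -1*477388 = -477388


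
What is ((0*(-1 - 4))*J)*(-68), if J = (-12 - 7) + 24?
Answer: 0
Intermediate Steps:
J = 5 (J = -19 + 24 = 5)
((0*(-1 - 4))*J)*(-68) = ((0*(-1 - 4))*5)*(-68) = ((0*(-5))*5)*(-68) = (0*5)*(-68) = 0*(-68) = 0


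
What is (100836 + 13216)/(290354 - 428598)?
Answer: -28513/34561 ≈ -0.82500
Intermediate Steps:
(100836 + 13216)/(290354 - 428598) = 114052/(-138244) = 114052*(-1/138244) = -28513/34561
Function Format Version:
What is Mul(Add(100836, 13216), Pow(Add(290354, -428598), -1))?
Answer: Rational(-28513, 34561) ≈ -0.82500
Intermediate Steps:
Mul(Add(100836, 13216), Pow(Add(290354, -428598), -1)) = Mul(114052, Pow(-138244, -1)) = Mul(114052, Rational(-1, 138244)) = Rational(-28513, 34561)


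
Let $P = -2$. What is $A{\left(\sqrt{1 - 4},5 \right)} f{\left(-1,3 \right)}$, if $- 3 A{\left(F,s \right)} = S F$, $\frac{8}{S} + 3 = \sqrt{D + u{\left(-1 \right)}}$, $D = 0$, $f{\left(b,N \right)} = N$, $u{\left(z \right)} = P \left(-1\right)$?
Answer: $\frac{8 i \sqrt{6}}{7} + \frac{24 i \sqrt{3}}{7} \approx 8.7379 i$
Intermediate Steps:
$u{\left(z \right)} = 2$ ($u{\left(z \right)} = \left(-2\right) \left(-1\right) = 2$)
$S = \frac{8}{-3 + \sqrt{2}}$ ($S = \frac{8}{-3 + \sqrt{0 + 2}} = \frac{8}{-3 + \sqrt{2}} \approx -5.0448$)
$A{\left(F,s \right)} = - \frac{F \left(- \frac{24}{7} - \frac{8 \sqrt{2}}{7}\right)}{3}$ ($A{\left(F,s \right)} = - \frac{\left(- \frac{24}{7} - \frac{8 \sqrt{2}}{7}\right) F}{3} = - \frac{F \left(- \frac{24}{7} - \frac{8 \sqrt{2}}{7}\right)}{3}$)
$A{\left(\sqrt{1 - 4},5 \right)} f{\left(-1,3 \right)} = \left(\frac{8 \sqrt{1 - 4}}{7} + \frac{8 \sqrt{1 - 4} \sqrt{2}}{21}\right) 3 = \left(\frac{8 \sqrt{-3}}{7} + \frac{8 \sqrt{-3} \sqrt{2}}{21}\right) 3 = \left(\frac{8 i \sqrt{3}}{7} + \frac{8 i \sqrt{3} \sqrt{2}}{21}\right) 3 = \left(\frac{8 i \sqrt{3}}{7} + \frac{8 i \sqrt{6}}{21}\right) 3 = \frac{8 i \sqrt{6}}{7} + \frac{24 i \sqrt{3}}{7}$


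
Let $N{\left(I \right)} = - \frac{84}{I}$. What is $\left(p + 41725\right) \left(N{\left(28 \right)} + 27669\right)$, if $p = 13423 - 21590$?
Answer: $928415628$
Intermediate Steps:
$p = -8167$
$\left(p + 41725\right) \left(N{\left(28 \right)} + 27669\right) = \left(-8167 + 41725\right) \left(- \frac{84}{28} + 27669\right) = 33558 \left(\left(-84\right) \frac{1}{28} + 27669\right) = 33558 \left(-3 + 27669\right) = 33558 \cdot 27666 = 928415628$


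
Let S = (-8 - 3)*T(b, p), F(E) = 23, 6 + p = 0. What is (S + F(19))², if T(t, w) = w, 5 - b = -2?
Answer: 7921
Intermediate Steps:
b = 7 (b = 5 - 1*(-2) = 5 + 2 = 7)
p = -6 (p = -6 + 0 = -6)
S = 66 (S = (-8 - 3)*(-6) = -11*(-6) = 66)
(S + F(19))² = (66 + 23)² = 89² = 7921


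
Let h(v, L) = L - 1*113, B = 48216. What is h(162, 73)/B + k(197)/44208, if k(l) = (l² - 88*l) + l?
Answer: 21730675/44406936 ≈ 0.48935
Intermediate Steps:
h(v, L) = -113 + L (h(v, L) = L - 113 = -113 + L)
k(l) = l² - 87*l
h(162, 73)/B + k(197)/44208 = (-113 + 73)/48216 + (197*(-87 + 197))/44208 = -40*1/48216 + (197*110)*(1/44208) = -5/6027 + 21670*(1/44208) = -5/6027 + 10835/22104 = 21730675/44406936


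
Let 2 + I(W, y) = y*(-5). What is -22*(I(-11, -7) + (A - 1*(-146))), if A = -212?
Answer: 726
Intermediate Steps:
I(W, y) = -2 - 5*y (I(W, y) = -2 + y*(-5) = -2 - 5*y)
-22*(I(-11, -7) + (A - 1*(-146))) = -22*((-2 - 5*(-7)) + (-212 - 1*(-146))) = -22*((-2 + 35) + (-212 + 146)) = -22*(33 - 66) = -22*(-33) = 726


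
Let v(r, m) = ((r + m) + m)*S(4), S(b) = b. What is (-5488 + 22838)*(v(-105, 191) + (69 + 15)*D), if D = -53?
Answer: -58018400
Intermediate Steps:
v(r, m) = 4*r + 8*m (v(r, m) = ((r + m) + m)*4 = ((m + r) + m)*4 = (r + 2*m)*4 = 4*r + 8*m)
(-5488 + 22838)*(v(-105, 191) + (69 + 15)*D) = (-5488 + 22838)*((4*(-105) + 8*191) + (69 + 15)*(-53)) = 17350*((-420 + 1528) + 84*(-53)) = 17350*(1108 - 4452) = 17350*(-3344) = -58018400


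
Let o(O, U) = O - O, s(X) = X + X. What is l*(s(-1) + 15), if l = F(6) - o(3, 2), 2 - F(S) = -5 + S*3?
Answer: -143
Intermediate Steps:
F(S) = 7 - 3*S (F(S) = 2 - (-5 + S*3) = 2 - (-5 + 3*S) = 2 + (5 - 3*S) = 7 - 3*S)
s(X) = 2*X
o(O, U) = 0
l = -11 (l = (7 - 3*6) - 1*0 = (7 - 18) + 0 = -11 + 0 = -11)
l*(s(-1) + 15) = -11*(2*(-1) + 15) = -11*(-2 + 15) = -11*13 = -143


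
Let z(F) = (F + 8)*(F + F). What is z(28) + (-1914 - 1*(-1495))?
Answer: 1597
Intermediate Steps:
z(F) = 2*F*(8 + F) (z(F) = (8 + F)*(2*F) = 2*F*(8 + F))
z(28) + (-1914 - 1*(-1495)) = 2*28*(8 + 28) + (-1914 - 1*(-1495)) = 2*28*36 + (-1914 + 1495) = 2016 - 419 = 1597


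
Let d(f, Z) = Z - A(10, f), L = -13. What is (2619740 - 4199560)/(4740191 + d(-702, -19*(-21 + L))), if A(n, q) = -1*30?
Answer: -1579820/4740867 ≈ -0.33323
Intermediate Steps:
A(n, q) = -30
d(f, Z) = 30 + Z (d(f, Z) = Z - 1*(-30) = Z + 30 = 30 + Z)
(2619740 - 4199560)/(4740191 + d(-702, -19*(-21 + L))) = (2619740 - 4199560)/(4740191 + (30 - 19*(-21 - 13))) = -1579820/(4740191 + (30 - 19*(-34))) = -1579820/(4740191 + (30 + 646)) = -1579820/(4740191 + 676) = -1579820/4740867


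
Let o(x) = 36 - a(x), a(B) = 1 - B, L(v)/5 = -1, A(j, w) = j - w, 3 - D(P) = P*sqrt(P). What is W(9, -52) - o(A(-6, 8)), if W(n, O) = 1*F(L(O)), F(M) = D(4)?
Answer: -26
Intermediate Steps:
D(P) = 3 - P**(3/2) (D(P) = 3 - P*sqrt(P) = 3 - P**(3/2))
L(v) = -5 (L(v) = 5*(-1) = -5)
F(M) = -5 (F(M) = 3 - 4**(3/2) = 3 - 1*8 = 3 - 8 = -5)
W(n, O) = -5 (W(n, O) = 1*(-5) = -5)
o(x) = 35 + x (o(x) = 36 - (1 - x) = 36 + (-1 + x) = 35 + x)
W(9, -52) - o(A(-6, 8)) = -5 - (35 + (-6 - 1*8)) = -5 - (35 + (-6 - 8)) = -5 - (35 - 14) = -5 - 1*21 = -5 - 21 = -26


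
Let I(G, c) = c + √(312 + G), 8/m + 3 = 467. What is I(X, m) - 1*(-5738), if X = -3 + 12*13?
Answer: 332805/58 + √465 ≈ 5759.6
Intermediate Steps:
m = 1/58 (m = 8/(-3 + 467) = 8/464 = 8*(1/464) = 1/58 ≈ 0.017241)
X = 153 (X = -3 + 156 = 153)
I(X, m) - 1*(-5738) = (1/58 + √(312 + 153)) - 1*(-5738) = (1/58 + √465) + 5738 = 332805/58 + √465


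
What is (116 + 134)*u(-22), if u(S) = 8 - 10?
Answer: -500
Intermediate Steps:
u(S) = -2
(116 + 134)*u(-22) = (116 + 134)*(-2) = 250*(-2) = -500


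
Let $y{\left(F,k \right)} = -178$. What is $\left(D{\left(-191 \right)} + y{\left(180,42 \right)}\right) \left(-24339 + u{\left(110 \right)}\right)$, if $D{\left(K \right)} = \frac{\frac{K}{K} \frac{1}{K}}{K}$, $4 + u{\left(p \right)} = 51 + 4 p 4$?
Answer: $\frac{146314178244}{36481} \approx 4.0107 \cdot 10^{6}$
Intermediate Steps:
$u{\left(p \right)} = 47 + 16 p$ ($u{\left(p \right)} = -4 + \left(51 + 4 p 4\right) = -4 + \left(51 + 16 p\right) = 47 + 16 p$)
$D{\left(K \right)} = \frac{1}{K^{2}}$ ($D{\left(K \right)} = \frac{1 \frac{1}{K}}{K} = \frac{1}{K K} = \frac{1}{K^{2}}$)
$\left(D{\left(-191 \right)} + y{\left(180,42 \right)}\right) \left(-24339 + u{\left(110 \right)}\right) = \left(\frac{1}{36481} - 178\right) \left(-24339 + \left(47 + 16 \cdot 110\right)\right) = \left(\frac{1}{36481} - 178\right) \left(-24339 + \left(47 + 1760\right)\right) = - \frac{6493617 \left(-24339 + 1807\right)}{36481} = \left(- \frac{6493617}{36481}\right) \left(-22532\right) = \frac{146314178244}{36481}$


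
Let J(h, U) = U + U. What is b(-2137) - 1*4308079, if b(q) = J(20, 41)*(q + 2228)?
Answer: -4300617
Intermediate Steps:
J(h, U) = 2*U
b(q) = 182696 + 82*q (b(q) = (2*41)*(q + 2228) = 82*(2228 + q) = 182696 + 82*q)
b(-2137) - 1*4308079 = (182696 + 82*(-2137)) - 1*4308079 = (182696 - 175234) - 4308079 = 7462 - 4308079 = -4300617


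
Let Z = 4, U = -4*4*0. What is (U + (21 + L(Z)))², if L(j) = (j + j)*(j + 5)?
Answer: 8649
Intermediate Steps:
U = 0 (U = -16*0 = 0)
L(j) = 2*j*(5 + j) (L(j) = (2*j)*(5 + j) = 2*j*(5 + j))
(U + (21 + L(Z)))² = (0 + (21 + 2*4*(5 + 4)))² = (0 + (21 + 2*4*9))² = (0 + (21 + 72))² = (0 + 93)² = 93² = 8649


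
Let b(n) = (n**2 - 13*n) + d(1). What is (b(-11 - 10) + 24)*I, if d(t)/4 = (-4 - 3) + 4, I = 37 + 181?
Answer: 158268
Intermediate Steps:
I = 218
d(t) = -12 (d(t) = 4*((-4 - 3) + 4) = 4*(-7 + 4) = 4*(-3) = -12)
b(n) = -12 + n**2 - 13*n (b(n) = (n**2 - 13*n) - 12 = -12 + n**2 - 13*n)
(b(-11 - 10) + 24)*I = ((-12 + (-11 - 10)**2 - 13*(-11 - 10)) + 24)*218 = ((-12 + (-21)**2 - 13*(-21)) + 24)*218 = ((-12 + 441 + 273) + 24)*218 = (702 + 24)*218 = 726*218 = 158268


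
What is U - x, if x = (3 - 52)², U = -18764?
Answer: -21165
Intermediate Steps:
x = 2401 (x = (-49)² = 2401)
U - x = -18764 - 1*2401 = -18764 - 2401 = -21165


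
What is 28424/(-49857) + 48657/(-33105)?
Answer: -1122289523/550171995 ≈ -2.0399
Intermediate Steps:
28424/(-49857) + 48657/(-33105) = 28424*(-1/49857) + 48657*(-1/33105) = -28424/49857 - 16219/11035 = -1122289523/550171995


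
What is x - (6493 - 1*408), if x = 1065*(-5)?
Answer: -11410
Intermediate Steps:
x = -5325
x - (6493 - 1*408) = -5325 - (6493 - 1*408) = -5325 - (6493 - 408) = -5325 - 1*6085 = -5325 - 6085 = -11410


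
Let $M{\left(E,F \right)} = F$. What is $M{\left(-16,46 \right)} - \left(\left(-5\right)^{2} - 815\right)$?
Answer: $836$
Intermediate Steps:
$M{\left(-16,46 \right)} - \left(\left(-5\right)^{2} - 815\right) = 46 - \left(\left(-5\right)^{2} - 815\right) = 46 - \left(25 - 815\right) = 46 - -790 = 46 + 790 = 836$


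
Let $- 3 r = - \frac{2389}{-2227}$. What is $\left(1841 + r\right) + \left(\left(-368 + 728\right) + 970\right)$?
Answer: $\frac{21183062}{6681} \approx 3170.6$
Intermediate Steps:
$r = - \frac{2389}{6681}$ ($r = - \frac{\left(-2389\right) \frac{1}{-2227}}{3} = - \frac{\left(-2389\right) \left(- \frac{1}{2227}\right)}{3} = \left(- \frac{1}{3}\right) \frac{2389}{2227} = - \frac{2389}{6681} \approx -0.35758$)
$\left(1841 + r\right) + \left(\left(-368 + 728\right) + 970\right) = \left(1841 - \frac{2389}{6681}\right) + \left(\left(-368 + 728\right) + 970\right) = \frac{12297332}{6681} + \left(360 + 970\right) = \frac{12297332}{6681} + 1330 = \frac{21183062}{6681}$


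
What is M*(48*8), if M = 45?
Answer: 17280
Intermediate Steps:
M*(48*8) = 45*(48*8) = 45*384 = 17280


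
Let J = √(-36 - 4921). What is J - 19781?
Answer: -19781 + I*√4957 ≈ -19781.0 + 70.406*I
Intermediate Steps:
J = I*√4957 (J = √(-4957) = I*√4957 ≈ 70.406*I)
J - 19781 = I*√4957 - 19781 = -19781 + I*√4957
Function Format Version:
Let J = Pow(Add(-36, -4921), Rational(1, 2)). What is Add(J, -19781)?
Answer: Add(-19781, Mul(I, Pow(4957, Rational(1, 2)))) ≈ Add(-19781., Mul(70.406, I))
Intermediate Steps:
J = Mul(I, Pow(4957, Rational(1, 2))) (J = Pow(-4957, Rational(1, 2)) = Mul(I, Pow(4957, Rational(1, 2))) ≈ Mul(70.406, I))
Add(J, -19781) = Add(Mul(I, Pow(4957, Rational(1, 2))), -19781) = Add(-19781, Mul(I, Pow(4957, Rational(1, 2))))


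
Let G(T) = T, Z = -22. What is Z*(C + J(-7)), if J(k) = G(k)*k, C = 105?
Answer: -3388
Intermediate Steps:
J(k) = k² (J(k) = k*k = k²)
Z*(C + J(-7)) = -22*(105 + (-7)²) = -22*(105 + 49) = -22*154 = -3388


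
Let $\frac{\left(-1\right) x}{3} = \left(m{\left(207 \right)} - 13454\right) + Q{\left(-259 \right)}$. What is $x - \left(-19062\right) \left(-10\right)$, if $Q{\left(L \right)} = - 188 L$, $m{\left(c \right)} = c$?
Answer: $-296955$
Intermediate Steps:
$x = -106335$ ($x = - 3 \left(\left(207 - 13454\right) - -48692\right) = - 3 \left(-13247 + 48692\right) = \left(-3\right) 35445 = -106335$)
$x - \left(-19062\right) \left(-10\right) = -106335 - \left(-19062\right) \left(-10\right) = -106335 - 190620 = -296955$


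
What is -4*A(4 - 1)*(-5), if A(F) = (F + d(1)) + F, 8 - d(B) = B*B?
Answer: 260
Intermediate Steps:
d(B) = 8 - B² (d(B) = 8 - B*B = 8 - B²)
A(F) = 7 + 2*F (A(F) = (F + (8 - 1*1²)) + F = (F + (8 - 1*1)) + F = (F + (8 - 1)) + F = (F + 7) + F = (7 + F) + F = 7 + 2*F)
-4*A(4 - 1)*(-5) = -4*(7 + 2*(4 - 1))*(-5) = -4*(7 + 2*3)*(-5) = -4*(7 + 6)*(-5) = -4*13*(-5) = -52*(-5) = 260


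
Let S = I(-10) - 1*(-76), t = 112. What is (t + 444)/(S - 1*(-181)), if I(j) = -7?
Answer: 278/125 ≈ 2.2240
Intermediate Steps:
S = 69 (S = -7 - 1*(-76) = -7 + 76 = 69)
(t + 444)/(S - 1*(-181)) = (112 + 444)/(69 - 1*(-181)) = 556/(69 + 181) = 556/250 = 556*(1/250) = 278/125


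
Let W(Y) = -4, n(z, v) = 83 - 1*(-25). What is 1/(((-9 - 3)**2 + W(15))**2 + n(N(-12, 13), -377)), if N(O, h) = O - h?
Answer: 1/19708 ≈ 5.0741e-5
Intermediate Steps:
n(z, v) = 108 (n(z, v) = 83 + 25 = 108)
1/(((-9 - 3)**2 + W(15))**2 + n(N(-12, 13), -377)) = 1/(((-9 - 3)**2 - 4)**2 + 108) = 1/(((-12)**2 - 4)**2 + 108) = 1/((144 - 4)**2 + 108) = 1/(140**2 + 108) = 1/(19600 + 108) = 1/19708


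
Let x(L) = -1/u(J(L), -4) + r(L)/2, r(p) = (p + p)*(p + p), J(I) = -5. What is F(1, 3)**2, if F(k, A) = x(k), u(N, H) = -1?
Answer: 9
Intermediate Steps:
r(p) = 4*p**2 (r(p) = (2*p)*(2*p) = 4*p**2)
x(L) = 1 + 2*L**2 (x(L) = -1/(-1) + (4*L**2)/2 = -1*(-1) + (4*L**2)*(1/2) = 1 + 2*L**2)
F(k, A) = 1 + 2*k**2
F(1, 3)**2 = (1 + 2*1**2)**2 = (1 + 2*1)**2 = (1 + 2)**2 = 3**2 = 9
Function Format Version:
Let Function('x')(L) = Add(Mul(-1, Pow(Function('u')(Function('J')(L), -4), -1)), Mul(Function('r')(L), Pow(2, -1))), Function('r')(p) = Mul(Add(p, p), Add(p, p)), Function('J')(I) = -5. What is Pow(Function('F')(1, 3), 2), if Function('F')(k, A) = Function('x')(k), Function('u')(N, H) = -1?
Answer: 9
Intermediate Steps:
Function('r')(p) = Mul(4, Pow(p, 2)) (Function('r')(p) = Mul(Mul(2, p), Mul(2, p)) = Mul(4, Pow(p, 2)))
Function('x')(L) = Add(1, Mul(2, Pow(L, 2))) (Function('x')(L) = Add(Mul(-1, Pow(-1, -1)), Mul(Mul(4, Pow(L, 2)), Pow(2, -1))) = Add(Mul(-1, -1), Mul(Mul(4, Pow(L, 2)), Rational(1, 2))) = Add(1, Mul(2, Pow(L, 2))))
Function('F')(k, A) = Add(1, Mul(2, Pow(k, 2)))
Pow(Function('F')(1, 3), 2) = Pow(Add(1, Mul(2, Pow(1, 2))), 2) = Pow(Add(1, Mul(2, 1)), 2) = Pow(Add(1, 2), 2) = Pow(3, 2) = 9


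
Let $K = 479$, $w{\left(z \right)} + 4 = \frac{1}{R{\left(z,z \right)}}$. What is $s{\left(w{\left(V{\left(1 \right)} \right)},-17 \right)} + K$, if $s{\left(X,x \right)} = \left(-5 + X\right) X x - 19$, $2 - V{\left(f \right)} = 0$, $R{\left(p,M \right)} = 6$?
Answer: $- \frac{4163}{36} \approx -115.64$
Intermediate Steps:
$V{\left(f \right)} = 2$ ($V{\left(f \right)} = 2 - 0 = 2 + 0 = 2$)
$w{\left(z \right)} = - \frac{23}{6}$ ($w{\left(z \right)} = -4 + \frac{1}{6} = - \frac{23}{6}$)
$s{\left(X,x \right)} = -19 + X x \left(-5 + X\right)$ ($s{\left(X,x \right)} = X \left(-5 + X\right) x - 19 = X x \left(-5 + X\right) - 19 = -19 + X x \left(-5 + X\right)$)
$s{\left(w{\left(V{\left(1 \right)} \right)},-17 \right)} + K = \left(-19 - 17 \left(- \frac{23}{6}\right)^{2} - \left(- \frac{115}{6}\right) \left(-17\right)\right) + 479 = \left(-19 - \frac{8993}{36} - \frac{1955}{6}\right) + 479 = - \frac{21407}{36} + 479 = - \frac{4163}{36}$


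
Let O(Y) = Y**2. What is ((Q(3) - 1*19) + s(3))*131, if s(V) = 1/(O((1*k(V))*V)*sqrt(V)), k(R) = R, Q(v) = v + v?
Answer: -1703 + 131*sqrt(3)/243 ≈ -1702.1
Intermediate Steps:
Q(v) = 2*v
s(V) = V**(-9/2) (s(V) = 1/(((1*V)*V)**2*sqrt(V)) = 1/((V*V)**2*sqrt(V)) = 1/((V**2)**2*sqrt(V)) = 1/(V**4*sqrt(V)) = 1/(V**(9/2)) = V**(-9/2))
((Q(3) - 1*19) + s(3))*131 = ((2*3 - 1*19) + 3**(-9/2))*131 = ((6 - 19) + sqrt(3)/243)*131 = (-13 + sqrt(3)/243)*131 = -1703 + 131*sqrt(3)/243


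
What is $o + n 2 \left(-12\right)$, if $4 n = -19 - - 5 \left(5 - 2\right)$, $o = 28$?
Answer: $52$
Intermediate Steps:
$n = -1$ ($n = \frac{-19 - - 5 \left(5 - 2\right)}{4} = \frac{-19 - \left(-5\right) 3}{4} = \frac{-19 - -15}{4} = \frac{-19 + 15}{4} = \frac{1}{4} \left(-4\right) = -1$)
$o + n 2 \left(-12\right) = 28 - 2 \left(-12\right) = 28 - -24 = 28 + 24 = 52$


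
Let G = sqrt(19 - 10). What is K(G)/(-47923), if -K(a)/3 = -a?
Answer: -9/47923 ≈ -0.00018780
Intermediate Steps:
G = 3 (G = sqrt(9) = 3)
K(a) = 3*a (K(a) = -(-3)*a = 3*a)
K(G)/(-47923) = (3*3)/(-47923) = 9*(-1/47923) = -9/47923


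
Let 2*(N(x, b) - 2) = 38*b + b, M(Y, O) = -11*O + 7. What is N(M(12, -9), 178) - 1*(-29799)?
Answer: 33272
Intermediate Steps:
M(Y, O) = 7 - 11*O
N(x, b) = 2 + 39*b/2 (N(x, b) = 2 + (38*b + b)/2 = 2 + (39*b)/2 = 2 + 39*b/2)
N(M(12, -9), 178) - 1*(-29799) = (2 + (39/2)*178) - 1*(-29799) = (2 + 3471) + 29799 = 3473 + 29799 = 33272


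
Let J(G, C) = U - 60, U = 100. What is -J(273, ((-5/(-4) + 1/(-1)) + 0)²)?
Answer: -40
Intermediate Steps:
J(G, C) = 40 (J(G, C) = 100 - 60 = 40)
-J(273, ((-5/(-4) + 1/(-1)) + 0)²) = -1*40 = -40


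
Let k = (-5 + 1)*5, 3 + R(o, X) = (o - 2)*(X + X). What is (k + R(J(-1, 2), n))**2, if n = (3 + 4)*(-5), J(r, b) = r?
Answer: 34969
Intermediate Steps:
n = -35 (n = 7*(-5) = -35)
R(o, X) = -3 + 2*X*(-2 + o) (R(o, X) = -3 + (o - 2)*(X + X) = -3 + (-2 + o)*(2*X) = -3 + 2*X*(-2 + o))
k = -20 (k = -4*5 = -20)
(k + R(J(-1, 2), n))**2 = (-20 + (-3 - 4*(-35) + 2*(-35)*(-1)))**2 = (-20 + (-3 + 140 + 70))**2 = (-20 + 207)**2 = 187**2 = 34969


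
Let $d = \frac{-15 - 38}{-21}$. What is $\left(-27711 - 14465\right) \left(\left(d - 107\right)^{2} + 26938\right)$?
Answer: $- \frac{704056367744}{441} \approx -1.5965 \cdot 10^{9}$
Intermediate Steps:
$d = \frac{53}{21}$ ($d = \left(-15 - 38\right) \left(- \frac{1}{21}\right) = \left(-53\right) \left(- \frac{1}{21}\right) = \frac{53}{21} \approx 2.5238$)
$\left(-27711 - 14465\right) \left(\left(d - 107\right)^{2} + 26938\right) = \left(-27711 - 14465\right) \left(\left(\frac{53}{21} - 107\right)^{2} + 26938\right) = - 42176 \left(\left(- \frac{2194}{21}\right)^{2} + 26938\right) = - 42176 \left(\frac{4813636}{441} + 26938\right) = \left(-42176\right) \frac{16693294}{441} = - \frac{704056367744}{441}$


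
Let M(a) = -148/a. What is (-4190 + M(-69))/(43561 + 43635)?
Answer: -144481/3008262 ≈ -0.048028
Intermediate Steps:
(-4190 + M(-69))/(43561 + 43635) = (-4190 - 148/(-69))/(43561 + 43635) = (-4190 - 148*(-1/69))/87196 = (-4190 + 148/69)*(1/87196) = -288962/69*1/87196 = -144481/3008262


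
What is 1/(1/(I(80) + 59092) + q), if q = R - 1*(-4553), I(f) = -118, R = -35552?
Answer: -58974/1828135025 ≈ -3.2259e-5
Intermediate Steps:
q = -30999 (q = -35552 - 1*(-4553) = -35552 + 4553 = -30999)
1/(1/(I(80) + 59092) + q) = 1/(1/(-118 + 59092) - 30999) = 1/(1/58974 - 30999) = 1/(-1828135025/58974) = -58974/1828135025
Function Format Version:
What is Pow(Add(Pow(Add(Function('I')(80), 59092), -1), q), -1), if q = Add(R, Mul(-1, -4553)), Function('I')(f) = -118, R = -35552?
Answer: Rational(-58974, 1828135025) ≈ -3.2259e-5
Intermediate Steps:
q = -30999 (q = Add(-35552, Mul(-1, -4553)) = Add(-35552, 4553) = -30999)
Pow(Add(Pow(Add(Function('I')(80), 59092), -1), q), -1) = Pow(Add(Pow(Add(-118, 59092), -1), -30999), -1) = Pow(Add(Pow(58974, -1), -30999), -1) = Pow(Add(Rational(1, 58974), -30999), -1) = Pow(Rational(-1828135025, 58974), -1) = Rational(-58974, 1828135025)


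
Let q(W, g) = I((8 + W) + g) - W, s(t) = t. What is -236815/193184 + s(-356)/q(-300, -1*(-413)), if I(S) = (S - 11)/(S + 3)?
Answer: -8681741073/3603847520 ≈ -2.4090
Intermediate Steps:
I(S) = (-11 + S)/(3 + S)
q(W, g) = -W + (-3 + W + g)/(11 + W + g) (q(W, g) = (-11 + ((8 + W) + g))/(3 + ((8 + W) + g)) - W = (-11 + (8 + W + g))/(3 + (8 + W + g)) - W = (-3 + W + g)/(11 + W + g) - W = -W + (-3 + W + g)/(11 + W + g))
-236815/193184 + s(-356)/q(-300, -1*(-413)) = -236815/193184 - 356*(11 - 300 - 1*(-413))/(-3 - 300 - 1*(-413) - 1*(-300)*(11 - 300 - 1*(-413))) = -236815*1/193184 - 356*(11 - 300 + 413)/(-3 - 300 + 413 - 1*(-300)*(11 - 300 + 413)) = -236815/193184 - 356*124/(-3 - 300 + 413 - 1*(-300)*124) = -236815/193184 - 356*124/(-3 - 300 + 413 + 37200) = -236815/193184 - 356/((1/124)*37310) = -236815/193184 - 356/18655/62 = -236815/193184 - 356*62/18655 = -236815/193184 - 22072/18655 = -8681741073/3603847520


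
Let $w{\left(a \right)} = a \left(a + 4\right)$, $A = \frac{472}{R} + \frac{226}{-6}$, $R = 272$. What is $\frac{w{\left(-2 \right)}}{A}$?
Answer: $\frac{408}{3665} \approx 0.11132$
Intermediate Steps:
$A = - \frac{3665}{102}$ ($A = \frac{472}{272} + \frac{226}{-6} = 472 \cdot \frac{1}{272} + 226 \left(- \frac{1}{6}\right) = \frac{59}{34} - \frac{113}{3} = - \frac{3665}{102} \approx -35.931$)
$w{\left(a \right)} = a \left(4 + a\right)$
$\frac{w{\left(-2 \right)}}{A} = \frac{\left(-2\right) \left(4 - 2\right)}{- \frac{3665}{102}} = \left(-2\right) 2 \left(- \frac{102}{3665}\right) = \left(-4\right) \left(- \frac{102}{3665}\right) = \frac{408}{3665}$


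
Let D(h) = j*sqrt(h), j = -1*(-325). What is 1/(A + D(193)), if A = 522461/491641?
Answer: -256863248501/4927426940009239104 + 78556033686325*sqrt(193)/4927426940009239104 ≈ 0.00022143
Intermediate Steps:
j = 325
A = 522461/491641 (A = 522461*(1/491641) = 522461/491641 ≈ 1.0627)
D(h) = 325*sqrt(h)
1/(A + D(193)) = 1/(522461/491641 + 325*sqrt(193))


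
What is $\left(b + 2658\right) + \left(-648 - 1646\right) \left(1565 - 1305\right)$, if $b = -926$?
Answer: $-594708$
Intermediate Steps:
$\left(b + 2658\right) + \left(-648 - 1646\right) \left(1565 - 1305\right) = \left(-926 + 2658\right) + \left(-648 - 1646\right) \left(1565 - 1305\right) = 1732 - 596440 = -594708$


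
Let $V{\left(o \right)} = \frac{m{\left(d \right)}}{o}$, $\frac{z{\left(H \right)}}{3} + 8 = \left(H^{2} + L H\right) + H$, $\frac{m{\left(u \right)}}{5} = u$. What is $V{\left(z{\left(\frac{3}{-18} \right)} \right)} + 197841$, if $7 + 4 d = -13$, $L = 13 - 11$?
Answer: $\frac{12068361}{61} \approx 1.9784 \cdot 10^{5}$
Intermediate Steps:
$L = 2$ ($L = 13 - 11 = 2$)
$d = -5$ ($d = - \frac{7}{4} + \frac{1}{4} \left(-13\right) = - \frac{7}{4} - \frac{13}{4} = -5$)
$m{\left(u \right)} = 5 u$
$z{\left(H \right)} = -24 + 3 H^{2} + 9 H$ ($z{\left(H \right)} = -24 + 3 \left(\left(H^{2} + 2 H\right) + H\right) = -24 + 3 \left(H^{2} + 3 H\right) = -24 + \left(3 H^{2} + 9 H\right) = -24 + 3 H^{2} + 9 H$)
$V{\left(o \right)} = - \frac{25}{o}$ ($V{\left(o \right)} = \frac{5 \left(-5\right)}{o} = - \frac{25}{o}$)
$V{\left(z{\left(\frac{3}{-18} \right)} \right)} + 197841 = - \frac{25}{-24 + 3 \left(\frac{3}{-18}\right)^{2} + 9 \frac{3}{-18}} + 197841 = - \frac{25}{-24 + 3 \left(3 \left(- \frac{1}{18}\right)\right)^{2} + 9 \cdot 3 \left(- \frac{1}{18}\right)} + 197841 = - \frac{25}{-24 + 3 \left(- \frac{1}{6}\right)^{2} + 9 \left(- \frac{1}{6}\right)} + 197841 = - \frac{25}{-24 + 3 \cdot \frac{1}{36} - \frac{3}{2}} + 197841 = - \frac{25}{-24 + \frac{1}{12} - \frac{3}{2}} + 197841 = - \frac{25}{- \frac{305}{12}} + 197841 = \left(-25\right) \left(- \frac{12}{305}\right) + 197841 = \frac{60}{61} + 197841 = \frac{12068361}{61}$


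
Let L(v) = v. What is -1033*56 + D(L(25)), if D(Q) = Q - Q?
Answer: -57848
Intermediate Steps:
D(Q) = 0
-1033*56 + D(L(25)) = -1033*56 + 0 = -57848 + 0 = -57848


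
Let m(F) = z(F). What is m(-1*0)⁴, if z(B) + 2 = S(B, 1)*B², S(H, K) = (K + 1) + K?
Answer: 16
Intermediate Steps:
S(H, K) = 1 + 2*K (S(H, K) = (1 + K) + K = 1 + 2*K)
z(B) = -2 + 3*B² (z(B) = -2 + (1 + 2*1)*B² = -2 + (1 + 2)*B² = -2 + 3*B²)
m(F) = -2 + 3*F²
m(-1*0)⁴ = (-2 + 3*(-1*0)²)⁴ = (-2 + 3*0²)⁴ = (-2 + 3*0)⁴ = (-2 + 0)⁴ = (-2)⁴ = 16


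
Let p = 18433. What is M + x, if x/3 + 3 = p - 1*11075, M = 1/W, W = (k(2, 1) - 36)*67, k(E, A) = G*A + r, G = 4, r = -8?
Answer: 59134199/2680 ≈ 22065.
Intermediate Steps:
k(E, A) = -8 + 4*A (k(E, A) = 4*A - 8 = -8 + 4*A)
W = -2680 (W = ((-8 + 4*1) - 36)*67 = ((-8 + 4) - 36)*67 = (-4 - 36)*67 = -40*67 = -2680)
M = -1/2680 (M = 1/(-2680) = -1/2680 ≈ -0.00037313)
x = 22065 (x = -9 + 3*(18433 - 1*11075) = -9 + 3*(18433 - 11075) = -9 + 3*7358 = -9 + 22074 = 22065)
M + x = -1/2680 + 22065 = 59134199/2680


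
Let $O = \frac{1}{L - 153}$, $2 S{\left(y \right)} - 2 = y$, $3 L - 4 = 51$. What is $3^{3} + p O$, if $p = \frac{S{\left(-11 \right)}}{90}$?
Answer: $\frac{218163}{8080} \approx 27.0$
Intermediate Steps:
$L = \frac{55}{3}$ ($L = \frac{4}{3} + \frac{1}{3} \cdot 51 = \frac{4}{3} + 17 = \frac{55}{3} \approx 18.333$)
$S{\left(y \right)} = 1 + \frac{y}{2}$
$p = - \frac{1}{20}$ ($p = \frac{1 + \frac{1}{2} \left(-11\right)}{90} = \left(1 - \frac{11}{2}\right) \frac{1}{90} = \left(- \frac{9}{2}\right) \frac{1}{90} = - \frac{1}{20} \approx -0.05$)
$O = - \frac{3}{404}$ ($O = \frac{1}{\frac{55}{3} - 153} = \frac{1}{- \frac{404}{3}} = - \frac{3}{404} \approx -0.0074257$)
$3^{3} + p O = 3^{3} - - \frac{3}{8080} = 27 + \frac{3}{8080} = \frac{218163}{8080}$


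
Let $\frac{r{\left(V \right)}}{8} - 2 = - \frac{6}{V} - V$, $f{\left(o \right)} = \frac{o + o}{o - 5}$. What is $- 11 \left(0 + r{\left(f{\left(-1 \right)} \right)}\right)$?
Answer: $\frac{4312}{3} \approx 1437.3$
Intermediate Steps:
$f{\left(o \right)} = \frac{2 o}{-5 + o}$
$r{\left(V \right)} = 16 - \frac{48}{V} - 8 V$ ($r{\left(V \right)} = 16 + 8 \left(- \frac{6}{V} - V\right) = 16 + 8 \left(- V - \frac{6}{V}\right) = 16 - \left(8 V + \frac{48}{V}\right) = 16 - \frac{48}{V} - 8 V$)
$- 11 \left(0 + r{\left(f{\left(-1 \right)} \right)}\right) = - 11 \left(0 - \left(-16 + 144 + 8 \cdot 2 \left(-1\right) \frac{1}{-5 - 1}\right)\right) = - 11 \left(0 - \left(-16 + 144 + 8 \cdot 2 \left(-1\right) \frac{1}{-6}\right)\right) = - 11 \left(0 - \left(-16 + 144 + 8 \cdot 2 \left(-1\right) \left(- \frac{1}{6}\right)\right)\right) = - 11 \left(0 - \left(- \frac{40}{3} + 144\right)\right) = - 11 \left(0 - \frac{392}{3}\right) = \left(-11\right) \left(- \frac{392}{3}\right) = \frac{4312}{3}$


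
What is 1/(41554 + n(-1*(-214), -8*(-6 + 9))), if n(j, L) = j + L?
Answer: 1/41744 ≈ 2.3956e-5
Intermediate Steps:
n(j, L) = L + j
1/(41554 + n(-1*(-214), -8*(-6 + 9))) = 1/(41554 + (-8*(-6 + 9) - 1*(-214))) = 1/(41554 + (-8*3 + 214)) = 1/(41554 + (-24 + 214)) = 1/(41554 + 190) = 1/41744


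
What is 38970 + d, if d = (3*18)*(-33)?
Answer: 37188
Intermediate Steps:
d = -1782 (d = 54*(-33) = -1782)
38970 + d = 38970 - 1782 = 37188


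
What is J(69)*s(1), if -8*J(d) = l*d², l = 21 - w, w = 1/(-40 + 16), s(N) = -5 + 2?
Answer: 2404305/64 ≈ 37567.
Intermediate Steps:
s(N) = -3
w = -1/24 (w = 1/(-24) = -1/24 ≈ -0.041667)
l = 505/24 (l = 21 - 1*(-1/24) = 21 + 1/24 = 505/24 ≈ 21.042)
J(d) = -505*d²/192
J(69)*s(1) = -505/192*69²*(-3) = -505/192*4761*(-3) = -801435/64*(-3) = 2404305/64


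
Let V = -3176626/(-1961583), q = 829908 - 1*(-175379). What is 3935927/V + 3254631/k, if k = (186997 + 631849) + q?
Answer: 14083498211074333659/5794588315258 ≈ 2.4305e+6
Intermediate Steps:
q = 1005287 (q = 829908 + 175379 = 1005287)
V = 3176626/1961583 (V = -3176626*(-1/1961583) = 3176626/1961583 ≈ 1.6194)
k = 1824133 (k = (186997 + 631849) + 1005287 = 818846 + 1005287 = 1824133)
3935927/V + 3254631/k = 3935927/(3176626/1961583) + 3254631/1824133 = 3935927*(1961583/3176626) + 3254631*(1/1824133) = 7720647492441/3176626 + 3254631/1824133 = 14083498211074333659/5794588315258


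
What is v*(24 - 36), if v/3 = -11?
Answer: 396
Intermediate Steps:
v = -33 (v = 3*(-11) = -33)
v*(24 - 36) = -33*(24 - 36) = -33*(-12) = 396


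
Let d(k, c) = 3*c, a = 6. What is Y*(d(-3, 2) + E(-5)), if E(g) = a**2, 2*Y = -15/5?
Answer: -63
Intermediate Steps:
Y = -3/2 (Y = (-15/5)/2 = (-15*1/5)/2 = (1/2)*(-3) = -3/2 ≈ -1.5000)
E(g) = 36 (E(g) = 6**2 = 36)
Y*(d(-3, 2) + E(-5)) = -3*(3*2 + 36)/2 = -3*(6 + 36)/2 = -3/2*42 = -63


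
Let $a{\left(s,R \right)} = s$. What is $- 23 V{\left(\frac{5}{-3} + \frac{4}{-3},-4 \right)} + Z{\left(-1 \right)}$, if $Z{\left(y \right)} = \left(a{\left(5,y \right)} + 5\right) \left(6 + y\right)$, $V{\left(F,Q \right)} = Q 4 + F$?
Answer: $487$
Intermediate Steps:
$V{\left(F,Q \right)} = F + 4 Q$ ($V{\left(F,Q \right)} = 4 Q + F = F + 4 Q$)
$Z{\left(y \right)} = 60 + 10 y$ ($Z{\left(y \right)} = \left(5 + 5\right) \left(6 + y\right) = 10 \left(6 + y\right) = 60 + 10 y$)
$- 23 V{\left(\frac{5}{-3} + \frac{4}{-3},-4 \right)} + Z{\left(-1 \right)} = - 23 \left(\left(\frac{5}{-3} + \frac{4}{-3}\right) + 4 \left(-4\right)\right) + \left(60 + 10 \left(-1\right)\right) = - 23 \left(\left(5 \left(- \frac{1}{3}\right) + 4 \left(- \frac{1}{3}\right)\right) - 16\right) + \left(60 - 10\right) = - 23 \left(\left(- \frac{5}{3} - \frac{4}{3}\right) - 16\right) + 50 = - 23 \left(-3 - 16\right) + 50 = \left(-23\right) \left(-19\right) + 50 = 437 + 50 = 487$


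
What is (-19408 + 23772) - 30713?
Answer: -26349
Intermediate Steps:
(-19408 + 23772) - 30713 = 4364 - 30713 = -26349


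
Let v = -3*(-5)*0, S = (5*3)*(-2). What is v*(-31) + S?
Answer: -30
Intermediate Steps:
S = -30 (S = 15*(-2) = -30)
v = 0 (v = 15*0 = 0)
v*(-31) + S = 0*(-31) - 30 = 0 - 30 = -30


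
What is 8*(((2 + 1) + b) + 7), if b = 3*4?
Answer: 176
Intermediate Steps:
b = 12
8*(((2 + 1) + b) + 7) = 8*(((2 + 1) + 12) + 7) = 8*((3 + 12) + 7) = 8*(15 + 7) = 8*22 = 176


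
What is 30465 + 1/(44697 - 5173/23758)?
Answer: 4621567282129/151700879 ≈ 30465.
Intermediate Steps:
30465 + 1/(44697 - 5173/23758) = 30465 + 1/(44697 - 5173*1/23758) = 30465 + 1/(44697 - 739/3394) = 30465 + 1/(151700879/3394) = 30465 + 3394/151700879 = 4621567282129/151700879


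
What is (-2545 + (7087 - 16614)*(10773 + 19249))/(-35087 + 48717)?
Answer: -286022139/13630 ≈ -20985.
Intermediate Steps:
(-2545 + (7087 - 16614)*(10773 + 19249))/(-35087 + 48717) = (-2545 - 9527*30022)/13630 = (-2545 - 286019594)*(1/13630) = -286022139*1/13630 = -286022139/13630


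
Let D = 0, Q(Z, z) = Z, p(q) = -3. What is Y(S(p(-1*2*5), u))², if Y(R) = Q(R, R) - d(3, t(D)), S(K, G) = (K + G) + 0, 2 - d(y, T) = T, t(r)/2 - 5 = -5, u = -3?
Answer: 64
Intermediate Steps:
t(r) = 0 (t(r) = 10 + 2*(-5) = 10 - 10 = 0)
d(y, T) = 2 - T
S(K, G) = G + K (S(K, G) = (G + K) + 0 = G + K)
Y(R) = -2 + R (Y(R) = R - (2 - 1*0) = R - (2 + 0) = R - 1*2 = R - 2 = -2 + R)
Y(S(p(-1*2*5), u))² = (-2 + (-3 - 3))² = (-2 - 6)² = (-8)² = 64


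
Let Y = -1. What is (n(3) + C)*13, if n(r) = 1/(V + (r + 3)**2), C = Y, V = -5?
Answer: -390/31 ≈ -12.581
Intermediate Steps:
C = -1
n(r) = 1/(-5 + (3 + r)**2) (n(r) = 1/(-5 + (r + 3)**2) = 1/(-5 + (3 + r)**2))
(n(3) + C)*13 = (1/(-5 + (3 + 3)**2) - 1)*13 = (1/(-5 + 6**2) - 1)*13 = (1/(-5 + 36) - 1)*13 = (1/31 - 1)*13 = -30/31*13 = -390/31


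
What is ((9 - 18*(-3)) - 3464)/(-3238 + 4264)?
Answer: -179/54 ≈ -3.3148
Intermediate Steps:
((9 - 18*(-3)) - 3464)/(-3238 + 4264) = ((9 + 54) - 3464)/1026 = (63 - 3464)*(1/1026) = -3401*1/1026 = -179/54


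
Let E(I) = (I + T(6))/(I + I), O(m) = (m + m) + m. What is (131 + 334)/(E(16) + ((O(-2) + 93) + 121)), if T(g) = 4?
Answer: 3720/1669 ≈ 2.2289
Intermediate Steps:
O(m) = 3*m (O(m) = 2*m + m = 3*m)
E(I) = (4 + I)/(2*I) (E(I) = (I + 4)/(I + I) = (4 + I)/((2*I)) = (4 + I)*(1/(2*I)) = (4 + I)/(2*I))
(131 + 334)/(E(16) + ((O(-2) + 93) + 121)) = (131 + 334)/((½)*(4 + 16)/16 + ((3*(-2) + 93) + 121)) = 465/((½)*(1/16)*20 + ((-6 + 93) + 121)) = 465/(5/8 + (87 + 121)) = 465/(5/8 + 208) = 465/(1669/8) = 465*(8/1669) = 3720/1669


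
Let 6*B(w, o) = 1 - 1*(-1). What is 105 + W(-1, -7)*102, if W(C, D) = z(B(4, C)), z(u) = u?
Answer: 139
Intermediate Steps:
B(w, o) = ⅓ (B(w, o) = (1 - 1*(-1))/6 = (1 + 1)/6 = (⅙)*2 = ⅓)
W(C, D) = ⅓
105 + W(-1, -7)*102 = 105 + (⅓)*102 = 105 + 34 = 139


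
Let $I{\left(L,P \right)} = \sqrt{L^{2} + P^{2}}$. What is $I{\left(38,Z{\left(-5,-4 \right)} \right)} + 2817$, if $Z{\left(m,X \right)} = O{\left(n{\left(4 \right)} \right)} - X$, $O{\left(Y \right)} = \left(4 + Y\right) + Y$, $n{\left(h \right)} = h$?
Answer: $2817 + 10 \sqrt{17} \approx 2858.2$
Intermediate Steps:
$O{\left(Y \right)} = 4 + 2 Y$
$Z{\left(m,X \right)} = 12 - X$ ($Z{\left(m,X \right)} = \left(4 + 2 \cdot 4\right) - X = \left(4 + 8\right) - X = 12 - X$)
$I{\left(38,Z{\left(-5,-4 \right)} \right)} + 2817 = \sqrt{38^{2} + \left(12 - -4\right)^{2}} + 2817 = \sqrt{1444 + \left(12 + 4\right)^{2}} + 2817 = \sqrt{1444 + 16^{2}} + 2817 = \sqrt{1444 + 256} + 2817 = \sqrt{1700} + 2817 = 10 \sqrt{17} + 2817 = 2817 + 10 \sqrt{17}$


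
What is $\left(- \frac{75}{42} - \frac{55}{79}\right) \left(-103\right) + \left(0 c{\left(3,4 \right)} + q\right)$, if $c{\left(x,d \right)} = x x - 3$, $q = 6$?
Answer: $\frac{289371}{1106} \approx 261.64$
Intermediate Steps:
$c{\left(x,d \right)} = -3 + x^{2}$ ($c{\left(x,d \right)} = x^{2} - 3 = -3 + x^{2}$)
$\left(- \frac{75}{42} - \frac{55}{79}\right) \left(-103\right) + \left(0 c{\left(3,4 \right)} + q\right) = \left(- \frac{75}{42} - \frac{55}{79}\right) \left(-103\right) + \left(0 \left(-3 + 3^{2}\right) + 6\right) = \left(\left(-75\right) \frac{1}{42} - \frac{55}{79}\right) \left(-103\right) + \left(0 \left(-3 + 9\right) + 6\right) = \left(- \frac{25}{14} - \frac{55}{79}\right) \left(-103\right) + \left(0 \cdot 6 + 6\right) = \left(- \frac{2745}{1106}\right) \left(-103\right) + \left(0 + 6\right) = \frac{282735}{1106} + 6 = \frac{289371}{1106}$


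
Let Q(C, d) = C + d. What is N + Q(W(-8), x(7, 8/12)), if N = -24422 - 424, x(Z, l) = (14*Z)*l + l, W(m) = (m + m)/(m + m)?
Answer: -24779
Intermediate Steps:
W(m) = 1 (W(m) = (2*m)/((2*m)) = (2*m)*(1/(2*m)) = 1)
x(Z, l) = l + 14*Z*l (x(Z, l) = 14*Z*l + l = l + 14*Z*l)
N = -24846
N + Q(W(-8), x(7, 8/12)) = -24846 + (1 + (8/12)*(1 + 14*7)) = -24846 + (1 + (8*(1/12))*(1 + 98)) = -24846 + (1 + (2/3)*99) = -24846 + (1 + 66) = -24846 + 67 = -24779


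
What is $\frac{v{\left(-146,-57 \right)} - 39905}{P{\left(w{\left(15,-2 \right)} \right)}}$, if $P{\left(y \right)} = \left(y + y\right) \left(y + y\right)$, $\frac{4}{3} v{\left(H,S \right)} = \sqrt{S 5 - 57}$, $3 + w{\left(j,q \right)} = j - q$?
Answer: $- \frac{39905}{784} + \frac{9 i \sqrt{38}}{3136} \approx -50.899 + 0.017691 i$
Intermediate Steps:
$w{\left(j,q \right)} = -3 + j - q$ ($w{\left(j,q \right)} = -3 + \left(j - q\right) = -3 + j - q$)
$v{\left(H,S \right)} = \frac{3 \sqrt{-57 + 5 S}}{4}$ ($v{\left(H,S \right)} = \frac{3 \sqrt{S 5 - 57}}{4} = \frac{3 \sqrt{5 S - 57}}{4} = \frac{3 \sqrt{-57 + 5 S}}{4}$)
$P{\left(y \right)} = 4 y^{2}$ ($P{\left(y \right)} = 2 y 2 y = 4 y^{2}$)
$\frac{v{\left(-146,-57 \right)} - 39905}{P{\left(w{\left(15,-2 \right)} \right)}} = \frac{\frac{3 \sqrt{-57 + 5 \left(-57\right)}}{4} - 39905}{4 \left(-3 + 15 - -2\right)^{2}} = \frac{\frac{3 \sqrt{-57 - 285}}{4} - 39905}{4 \left(-3 + 15 + 2\right)^{2}} = \frac{\frac{3 \sqrt{-342}}{4} - 39905}{4 \cdot 14^{2}} = \frac{\frac{3 \cdot 3 i \sqrt{38}}{4} - 39905}{4 \cdot 196} = \frac{\frac{9 i \sqrt{38}}{4} - 39905}{784} = \left(-39905 + \frac{9 i \sqrt{38}}{4}\right) \frac{1}{784} = - \frac{39905}{784} + \frac{9 i \sqrt{38}}{3136}$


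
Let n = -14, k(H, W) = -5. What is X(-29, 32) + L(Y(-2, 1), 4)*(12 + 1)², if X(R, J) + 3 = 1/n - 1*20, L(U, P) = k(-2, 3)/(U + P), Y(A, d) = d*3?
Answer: -2013/14 ≈ -143.79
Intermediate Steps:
Y(A, d) = 3*d
L(U, P) = -5/(P + U) (L(U, P) = -5/(U + P) = -5/(P + U))
X(R, J) = -323/14 (X(R, J) = -3 + (1/(-14) - 1*20) = -3 + (-1/14 - 20) = -3 - 281/14 = -323/14)
X(-29, 32) + L(Y(-2, 1), 4)*(12 + 1)² = -323/14 + (-5/(4 + 3*1))*(12 + 1)² = -323/14 - 5/(4 + 3)*13² = -323/14 - 5/7*169 = -323/14 - 845/7 = -2013/14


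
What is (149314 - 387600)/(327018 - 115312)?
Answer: -119143/105853 ≈ -1.1256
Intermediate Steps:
(149314 - 387600)/(327018 - 115312) = -238286/211706 = -238286*1/211706 = -119143/105853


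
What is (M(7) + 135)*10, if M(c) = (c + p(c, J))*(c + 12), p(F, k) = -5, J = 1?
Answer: 1730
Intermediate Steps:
M(c) = (-5 + c)*(12 + c) (M(c) = (c - 5)*(c + 12) = (-5 + c)*(12 + c))
(M(7) + 135)*10 = ((-60 + 7² + 7*7) + 135)*10 = ((-60 + 49 + 49) + 135)*10 = (38 + 135)*10 = 173*10 = 1730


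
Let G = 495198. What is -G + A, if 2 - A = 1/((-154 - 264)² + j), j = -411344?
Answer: -117173277519/236620 ≈ -4.9520e+5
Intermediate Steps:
A = 473241/236620 (A = 2 - 1/((-154 - 264)² - 411344) = 2 - 1/((-418)² - 411344) = 2 - 1/(174724 - 411344) = 2 - 1/(-236620) = 2 - 1*(-1/236620) = 2 + 1/236620 = 473241/236620 ≈ 2.0000)
-G + A = -1*495198 + 473241/236620 = -495198 + 473241/236620 = -117173277519/236620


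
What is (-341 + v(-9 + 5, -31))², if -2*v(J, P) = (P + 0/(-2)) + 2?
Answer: 426409/4 ≈ 1.0660e+5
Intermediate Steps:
v(J, P) = -1 - P/2 (v(J, P) = -((P + 0/(-2)) + 2)/2 = -((P + 0*(-½)) + 2)/2 = -((P + 0) + 2)/2 = -(P + 2)/2 = -(2 + P)/2 = -1 - P/2)
(-341 + v(-9 + 5, -31))² = (-341 + (-1 - ½*(-31)))² = (-341 + (-1 + 31/2))² = (-341 + 29/2)² = (-653/2)² = 426409/4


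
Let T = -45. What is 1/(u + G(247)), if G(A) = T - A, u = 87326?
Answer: 1/87034 ≈ 1.1490e-5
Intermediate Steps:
G(A) = -45 - A
1/(u + G(247)) = 1/(87326 + (-45 - 1*247)) = 1/(87326 + (-45 - 247)) = 1/(87326 - 292) = 1/87034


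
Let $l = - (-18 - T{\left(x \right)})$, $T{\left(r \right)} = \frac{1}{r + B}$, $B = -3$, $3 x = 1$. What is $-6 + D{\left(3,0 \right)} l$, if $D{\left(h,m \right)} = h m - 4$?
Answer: $- \frac{153}{2} \approx -76.5$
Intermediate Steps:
$x = \frac{1}{3}$ ($x = \frac{1}{3} \cdot 1 = \frac{1}{3} \approx 0.33333$)
$T{\left(r \right)} = \frac{1}{-3 + r}$ ($T{\left(r \right)} = \frac{1}{r - 3} = \frac{1}{-3 + r}$)
$D{\left(h,m \right)} = -4 + h m$ ($D{\left(h,m \right)} = h m - 4 = -4 + h m$)
$l = \frac{141}{8}$ ($l = - (-18 - \frac{1}{-3 + \frac{1}{3}}) = - (-18 - \frac{1}{- \frac{8}{3}}) = - (-18 - - \frac{3}{8}) = - (-18 + \frac{3}{8}) = \left(-1\right) \left(- \frac{141}{8}\right) = \frac{141}{8} \approx 17.625$)
$-6 + D{\left(3,0 \right)} l = -6 + \left(-4 + 3 \cdot 0\right) \frac{141}{8} = -6 + \left(-4 + 0\right) \frac{141}{8} = -6 - \frac{141}{2} = - \frac{153}{2}$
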